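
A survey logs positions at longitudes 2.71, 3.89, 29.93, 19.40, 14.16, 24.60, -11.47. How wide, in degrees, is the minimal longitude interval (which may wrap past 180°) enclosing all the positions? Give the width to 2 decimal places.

Sort the longitudes: -11.47°, +2.71°, +3.89°, +14.16°, +19.40°, +24.60°, +29.93°.
Eastward gaps between consecutive values (wrapping around): 14.18°, 1.18°, 10.27°, 5.24°, 5.20°, 5.33°, 318.60°.
Largest gap = 318.60° ⇒ minimal covering band is its complement: 360° − 318.60° = 41.40°.
Band runs from -11.47° eastward to +29.93°.

41.40°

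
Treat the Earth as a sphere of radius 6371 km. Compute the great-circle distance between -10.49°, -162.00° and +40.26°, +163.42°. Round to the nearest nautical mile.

Δλ = 163.42 − -162.00 = 325.42°; wrapped into (−180°, 180°]: -34.58°.
Δφ = 40.26 − -10.49 = 50.75°.
a = sin²(Δφ/2) + cos φ₁ · cos φ₂ · sin²(Δλ/2) = 0.249929.
c = 2·atan2(√a, √(1−a)) = 1.04703 rad → d = 6371·c ≈ 6670.65 km ≈ 3601.86 nmi.

3602 nmi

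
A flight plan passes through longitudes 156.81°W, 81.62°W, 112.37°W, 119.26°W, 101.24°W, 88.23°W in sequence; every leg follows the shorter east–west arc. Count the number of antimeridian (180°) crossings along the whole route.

0

Leg 1: -156.81° → -81.62°, shortest Δλ = 75.19° (east) — does not cross 180°.
Leg 2: -81.62° → -112.37°, shortest Δλ = -30.75° (west) — does not cross 180°.
Leg 3: -112.37° → -119.26°, shortest Δλ = -6.89° (west) — does not cross 180°.
Leg 4: -119.26° → -101.24°, shortest Δλ = 18.02° (east) — does not cross 180°.
Leg 5: -101.24° → -88.23°, shortest Δλ = 13.01° (east) — does not cross 180°.
Total crossings: 0.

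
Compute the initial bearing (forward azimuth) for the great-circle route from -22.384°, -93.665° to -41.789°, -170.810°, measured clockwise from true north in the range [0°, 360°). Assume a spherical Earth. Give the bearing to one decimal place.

232.7°

Δλ = -170.810 − -93.665 = -77.145°.
θ = atan2( sin Δλ · cos φ₂ , cos φ₁ · sin φ₂ − sin φ₁ · cos φ₂ · cos Δλ )
  = atan2(-0.72692, -0.55301) = -127.262° → normalised to [0°, 360°): 232.738°.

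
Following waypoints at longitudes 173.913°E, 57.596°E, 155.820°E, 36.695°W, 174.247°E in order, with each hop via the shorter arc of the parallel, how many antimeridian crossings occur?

Leg 1: +173.913° → +57.596°, shortest Δλ = -116.317° (west) — does not cross 180°.
Leg 2: +57.596° → +155.820°, shortest Δλ = 98.224° (east) — does not cross 180°.
Leg 3: +155.820° → -36.695°, shortest Δλ = 167.485° (east) — crosses 180°.
Leg 4: -36.695° → +174.247°, shortest Δλ = -149.058° (west) — crosses 180°.
Total crossings: 2.

2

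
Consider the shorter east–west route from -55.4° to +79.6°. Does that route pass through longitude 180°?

No

Signed shortest Δλ = ((79.6 − -55.4 + 180) mod 360) − 180 = 135.0°.
Going east by 135.0° from -55.4° reaches +79.6° without touching 180°.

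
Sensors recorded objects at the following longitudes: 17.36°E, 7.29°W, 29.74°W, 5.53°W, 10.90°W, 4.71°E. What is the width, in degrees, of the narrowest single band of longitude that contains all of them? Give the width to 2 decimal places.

Sort the longitudes: -29.74°, -10.90°, -7.29°, -5.53°, +4.71°, +17.36°.
Eastward gaps between consecutive values (wrapping around): 18.84°, 3.61°, 1.76°, 10.24°, 12.65°, 312.90°.
Largest gap = 312.90° ⇒ minimal covering band is its complement: 360° − 312.90° = 47.10°.
Band runs from -29.74° eastward to +17.36°.

47.10°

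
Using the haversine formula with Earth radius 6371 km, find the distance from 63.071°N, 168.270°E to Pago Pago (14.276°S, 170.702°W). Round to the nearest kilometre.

8791 km

Δλ = -170.702 − 168.270 = -338.972°; wrapped into (−180°, 180°]: 21.028°.
Δφ = -14.276 − 63.071 = -77.347°.
a = sin²(Δφ/2) + cos φ₁ · cos φ₂ · sin²(Δλ/2) = 0.405091.
c = 2·atan2(√a, √(1−a)) = 1.37982 rad → d = 6371·c ≈ 8790.83 km.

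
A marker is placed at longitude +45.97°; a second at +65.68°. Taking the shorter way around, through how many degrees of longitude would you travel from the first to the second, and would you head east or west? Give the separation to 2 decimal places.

Raw difference: 65.68 − 45.97 = 19.71°.
Normalise into (−180°, 180°]: 19.71° stays 19.71°.
Positive ⇒ the second point lies to the east; separation 19.71°.

19.71° east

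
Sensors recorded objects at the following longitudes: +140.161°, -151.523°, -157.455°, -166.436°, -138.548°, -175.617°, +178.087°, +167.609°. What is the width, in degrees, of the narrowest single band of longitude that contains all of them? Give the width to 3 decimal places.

81.291°

Sort the longitudes: -175.617°, -166.436°, -157.455°, -151.523°, -138.548°, +140.161°, +167.609°, +178.087°.
Eastward gaps between consecutive values (wrapping around): 9.181°, 8.981°, 5.932°, 12.975°, 278.709°, 27.448°, 10.478°, 6.296°.
Largest gap = 278.709° ⇒ minimal covering band is its complement: 360° − 278.709° = 81.291°.
Band runs from +140.161° eastward to -138.548°, crossing the antimeridian.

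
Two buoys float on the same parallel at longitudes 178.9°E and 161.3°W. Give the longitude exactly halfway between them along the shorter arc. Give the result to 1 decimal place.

Signed shortest Δλ from +178.9° to -161.3° is +19.8°.
Midpoint longitude = +178.9° + (+19.8°)/2 = +178.9° + 9.9° = +188.8°.
Normalise into (−180°, 180°]: -171.2°.
(The naïve average (+178.9 + -161.3)/2 = 8.8° is on the wrong side of the globe.)

171.2°W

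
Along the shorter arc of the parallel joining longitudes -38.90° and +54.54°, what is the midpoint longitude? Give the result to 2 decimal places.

+7.82°

Signed shortest Δλ from -38.90° to +54.54° is +93.44°.
Midpoint longitude = -38.90° + (+93.44°)/2 = -38.90° + 46.72° = +7.82°.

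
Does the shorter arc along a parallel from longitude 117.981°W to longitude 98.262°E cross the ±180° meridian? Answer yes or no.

Yes

Naïve |98.262 − -117.981| = 216.243° > 180°, so the shorter arc goes the other way round — across 180°.
Signed shortest Δλ = ((98.262 − -117.981 + 180) mod 360) − 180 = -143.757°.
Going west by 143.757° from -117.981° passes through 180° before reaching +98.262°.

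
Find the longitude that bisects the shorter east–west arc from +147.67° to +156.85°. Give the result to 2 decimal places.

Signed shortest Δλ from +147.67° to +156.85° is +9.18°.
Midpoint longitude = +147.67° + (+9.18°)/2 = +147.67° + 4.59° = +152.26°.

+152.26°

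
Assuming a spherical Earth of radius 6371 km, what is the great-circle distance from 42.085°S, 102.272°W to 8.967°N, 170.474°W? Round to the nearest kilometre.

8934 km

Δλ = -170.474 − -102.272 = -68.202°.
Δφ = 8.967 − -42.085 = 51.052°.
a = sin²(Δφ/2) + cos φ₁ · cos φ₂ · sin²(Δλ/2) = 0.416124.
c = 2·atan2(√a, √(1−a)) = 1.40225 rad → d = 6371·c ≈ 8933.71 km.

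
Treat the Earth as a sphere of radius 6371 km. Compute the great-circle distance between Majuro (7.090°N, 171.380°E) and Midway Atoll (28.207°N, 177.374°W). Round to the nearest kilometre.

2629 km

Δλ = -177.374 − 171.380 = -348.754°; wrapped into (−180°, 180°]: 11.246°.
Δφ = 28.207 − 7.090 = 21.117°.
a = sin²(Δφ/2) + cos φ₁ · cos φ₂ · sin²(Δλ/2) = 0.041972.
c = 2·atan2(√a, √(1−a)) = 0.41267 rad → d = 6371·c ≈ 2629.09 km.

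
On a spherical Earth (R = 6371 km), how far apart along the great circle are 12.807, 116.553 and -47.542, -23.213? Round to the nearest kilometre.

Δλ = -23.213 − 116.553 = -139.766°.
Δφ = -47.542 − 12.807 = -60.349°.
a = sin²(Δφ/2) + cos φ₁ · cos φ₂ · sin²(Δλ/2) = 0.833031.
c = 2·atan2(√a, √(1−a)) = 2.29971 rad → d = 6371·c ≈ 14651.47 km.

14651 km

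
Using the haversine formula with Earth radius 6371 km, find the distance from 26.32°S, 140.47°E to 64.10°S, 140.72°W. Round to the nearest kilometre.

6855 km

Δλ = -140.72 − 140.47 = -281.19°; wrapped into (−180°, 180°]: 78.81°.
Δφ = -64.10 − -26.32 = -37.78°.
a = sin²(Δφ/2) + cos φ₁ · cos φ₂ · sin²(Δλ/2) = 0.262585.
c = 2·atan2(√a, √(1−a)) = 1.07603 rad → d = 6371·c ≈ 6855.36 km.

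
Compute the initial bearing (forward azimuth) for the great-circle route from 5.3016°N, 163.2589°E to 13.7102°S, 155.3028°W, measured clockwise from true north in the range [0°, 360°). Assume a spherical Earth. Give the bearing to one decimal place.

Δλ = -155.3028 − 163.2589 = -318.5617°; wrapped into (−180°, 180°]: 41.4383°.
θ = atan2( sin Δλ · cos φ₂ , cos φ₁ · sin φ₂ − sin φ₁ · cos φ₂ · cos Δλ )
  = atan2(0.64296, -0.30329) = 115.254° → normalised to [0°, 360°): 115.254°.

115.3°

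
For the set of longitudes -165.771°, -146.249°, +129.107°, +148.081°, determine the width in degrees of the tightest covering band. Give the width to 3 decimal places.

84.644°

Sort the longitudes: -165.771°, -146.249°, +129.107°, +148.081°.
Eastward gaps between consecutive values (wrapping around): 19.522°, 275.356°, 18.974°, 46.148°.
Largest gap = 275.356° ⇒ minimal covering band is its complement: 360° − 275.356° = 84.644°.
Band runs from +129.107° eastward to -146.249°, crossing the antimeridian.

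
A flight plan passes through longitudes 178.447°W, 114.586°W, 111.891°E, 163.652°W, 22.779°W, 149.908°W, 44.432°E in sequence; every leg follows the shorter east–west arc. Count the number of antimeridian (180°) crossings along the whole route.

3

Leg 1: -178.447° → -114.586°, shortest Δλ = 63.861° (east) — does not cross 180°.
Leg 2: -114.586° → +111.891°, shortest Δλ = -133.523° (west) — crosses 180°.
Leg 3: +111.891° → -163.652°, shortest Δλ = 84.457° (east) — crosses 180°.
Leg 4: -163.652° → -22.779°, shortest Δλ = 140.873° (east) — does not cross 180°.
Leg 5: -22.779° → -149.908°, shortest Δλ = -127.129° (west) — does not cross 180°.
Leg 6: -149.908° → +44.432°, shortest Δλ = -165.66° (west) — crosses 180°.
Total crossings: 3.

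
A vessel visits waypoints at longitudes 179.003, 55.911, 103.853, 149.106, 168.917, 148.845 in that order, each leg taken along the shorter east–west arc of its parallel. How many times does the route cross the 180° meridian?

Leg 1: +179.003° → +55.911°, shortest Δλ = -123.092° (west) — does not cross 180°.
Leg 2: +55.911° → +103.853°, shortest Δλ = 47.942° (east) — does not cross 180°.
Leg 3: +103.853° → +149.106°, shortest Δλ = 45.253° (east) — does not cross 180°.
Leg 4: +149.106° → +168.917°, shortest Δλ = 19.811° (east) — does not cross 180°.
Leg 5: +168.917° → +148.845°, shortest Δλ = -20.072° (west) — does not cross 180°.
Total crossings: 0.

0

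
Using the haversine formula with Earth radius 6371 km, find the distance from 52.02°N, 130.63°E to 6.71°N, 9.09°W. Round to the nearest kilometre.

Δλ = -9.09 − 130.63 = -139.72°.
Δφ = 6.71 − 52.02 = -45.31°.
a = sin²(Δφ/2) + cos φ₁ · cos φ₂ · sin²(Δλ/2) = 0.687080.
c = 2·atan2(√a, √(1−a)) = 1.95429 rad → d = 6371·c ≈ 12450.76 km.

12451 km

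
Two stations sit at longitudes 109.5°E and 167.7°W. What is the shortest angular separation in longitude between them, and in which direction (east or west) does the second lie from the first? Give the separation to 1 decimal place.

Raw difference: -167.7 − 109.5 = -277.2°.
Normalise into (−180°, 180°]: -277.2° + 360° = 82.8°.
Positive ⇒ the second point lies to the east; separation 82.8°.

82.8° east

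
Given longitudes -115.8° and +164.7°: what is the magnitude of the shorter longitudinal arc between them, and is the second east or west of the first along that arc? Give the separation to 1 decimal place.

79.5° west

Raw difference: 164.7 − -115.8 = 280.5°.
Normalise into (−180°, 180°]: 280.5° − 360° = -79.5°.
Negative ⇒ the second point lies to the west; separation 79.5°.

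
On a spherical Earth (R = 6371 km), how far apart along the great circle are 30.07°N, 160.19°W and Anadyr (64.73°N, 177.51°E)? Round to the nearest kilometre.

Δλ = 177.51 − -160.19 = 337.70°; wrapped into (−180°, 180°]: -22.30°.
Δφ = 64.73 − 30.07 = 34.66°.
a = sin²(Δφ/2) + cos φ₁ · cos φ₂ · sin²(Δλ/2) = 0.102544.
c = 2·atan2(√a, √(1−a)) = 0.65193 rad → d = 6371·c ≈ 4153.48 km.

4153 km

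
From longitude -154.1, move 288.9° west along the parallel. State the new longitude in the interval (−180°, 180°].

Start at -154.1°; shift −288.9° → -443.0°.
-443.0° lies outside (−180°, 180°]; add 360° → -83.0°.

-83.0°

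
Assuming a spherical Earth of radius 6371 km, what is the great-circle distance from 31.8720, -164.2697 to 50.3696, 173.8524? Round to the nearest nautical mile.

1476 nmi

Δλ = 173.8524 − -164.2697 = 338.1221°; wrapped into (−180°, 180°]: -21.8779°.
Δφ = 50.3696 − 31.8720 = 18.4976°.
a = sin²(Δφ/2) + cos φ₁ · cos φ₂ · sin²(Δλ/2) = 0.045337.
c = 2·atan2(√a, √(1−a)) = 0.42913 rad → d = 6371·c ≈ 2734.02 km ≈ 1476.25 nmi.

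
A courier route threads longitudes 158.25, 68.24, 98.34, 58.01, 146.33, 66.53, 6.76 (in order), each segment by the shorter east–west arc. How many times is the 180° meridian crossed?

0

Leg 1: +158.25° → +68.24°, shortest Δλ = -90.01° (west) — does not cross 180°.
Leg 2: +68.24° → +98.34°, shortest Δλ = 30.1° (east) — does not cross 180°.
Leg 3: +98.34° → +58.01°, shortest Δλ = -40.33° (west) — does not cross 180°.
Leg 4: +58.01° → +146.33°, shortest Δλ = 88.32° (east) — does not cross 180°.
Leg 5: +146.33° → +66.53°, shortest Δλ = -79.8° (west) — does not cross 180°.
Leg 6: +66.53° → +6.76°, shortest Δλ = -59.77° (west) — does not cross 180°.
Total crossings: 0.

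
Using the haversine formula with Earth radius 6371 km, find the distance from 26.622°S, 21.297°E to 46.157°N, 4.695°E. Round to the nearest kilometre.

8264 km

Δλ = 4.695 − 21.297 = -16.602°.
Δφ = 46.157 − -26.622 = 72.779°.
a = sin²(Δφ/2) + cos φ₁ · cos φ₂ · sin²(Δλ/2) = 0.364878.
c = 2·atan2(√a, √(1−a)) = 1.29715 rad → d = 6371·c ≈ 8264.15 km.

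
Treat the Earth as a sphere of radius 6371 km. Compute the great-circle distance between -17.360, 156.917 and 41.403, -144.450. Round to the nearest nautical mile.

Δλ = -144.450 − 156.917 = -301.367°; wrapped into (−180°, 180°]: 58.633°.
Δφ = 41.403 − -17.360 = 58.763°.
a = sin²(Δφ/2) + cos φ₁ · cos φ₂ · sin²(Δλ/2) = 0.412343.
c = 2·atan2(√a, √(1−a)) = 1.39457 rad → d = 6371·c ≈ 8884.82 km ≈ 4797.42 nmi.

4797 nmi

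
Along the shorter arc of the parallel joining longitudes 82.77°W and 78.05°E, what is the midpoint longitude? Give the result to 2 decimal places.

Signed shortest Δλ from -82.77° to +78.05° is +160.82°.
Midpoint longitude = -82.77° + (+160.82°)/2 = -82.77° + 80.41° = -2.36°.

2.36°W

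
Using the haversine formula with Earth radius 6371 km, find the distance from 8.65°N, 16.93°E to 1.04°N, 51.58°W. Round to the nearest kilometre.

7628 km

Δλ = -51.58 − 16.93 = -68.51°.
Δφ = 1.04 − 8.65 = -7.61°.
a = sin²(Δφ/2) + cos φ₁ · cos φ₂ · sin²(Δλ/2) = 0.317579.
c = 2·atan2(√a, √(1−a)) = 1.19733 rad → d = 6371·c ≈ 7628.21 km.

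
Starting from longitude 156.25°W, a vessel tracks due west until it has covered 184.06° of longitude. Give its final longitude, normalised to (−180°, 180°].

Start at -156.25°; shift −184.06° → -340.31°.
-340.31° lies outside (−180°, 180°]; add 360° → +19.69°.

19.69°E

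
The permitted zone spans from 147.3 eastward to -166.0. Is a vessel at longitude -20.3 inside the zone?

No

Band width going east from +147.3° to -166.0°: ((-166.0 − 147.3) mod 360) = 46.7°.
Offset of -20.3° east of the west edge: ((-20.3 − 147.3) mod 360) = 192.4°.
192.4° > 46.7° ⇒ outside.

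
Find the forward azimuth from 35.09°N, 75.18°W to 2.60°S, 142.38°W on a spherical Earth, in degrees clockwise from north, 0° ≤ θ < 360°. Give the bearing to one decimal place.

Δλ = -142.38 − -75.18 = -67.20°.
θ = atan2( sin Δλ · cos φ₂ , cos φ₁ · sin φ₂ − sin φ₁ · cos φ₂ · cos Δλ )
  = atan2(-0.92091, -0.25966) = -105.746° → normalised to [0°, 360°): 254.254°.

254.3°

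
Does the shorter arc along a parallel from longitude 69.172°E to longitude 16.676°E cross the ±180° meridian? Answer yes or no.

Signed shortest Δλ = ((16.676 − 69.172 + 180) mod 360) − 180 = -52.496°.
Going west by 52.496° from +69.172° reaches +16.676° without touching 180°.

No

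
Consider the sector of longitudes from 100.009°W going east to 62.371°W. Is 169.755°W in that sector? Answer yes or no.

Band width going east from -100.009° to -62.371°: ((-62.371 − -100.009) mod 360) = 37.638°.
Offset of -169.755° east of the west edge: ((-169.755 − -100.009) mod 360) = 290.254°.
290.254° > 37.638° ⇒ outside.

No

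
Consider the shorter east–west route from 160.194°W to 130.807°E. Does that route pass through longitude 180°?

Yes

Naïve |130.807 − -160.194| = 291.001° > 180°, so the shorter arc goes the other way round — across 180°.
Signed shortest Δλ = ((130.807 − -160.194 + 180) mod 360) − 180 = -68.999°.
Going west by 68.999° from -160.194° passes through 180° before reaching +130.807°.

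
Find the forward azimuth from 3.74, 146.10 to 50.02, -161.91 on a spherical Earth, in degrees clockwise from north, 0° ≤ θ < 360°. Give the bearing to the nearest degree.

34°

Δλ = -161.91 − 146.10 = -308.01°; wrapped into (−180°, 180°]: 51.99°.
θ = atan2( sin Δλ · cos φ₂ , cos φ₁ · sin φ₂ − sin φ₁ · cos φ₂ · cos Δλ )
  = atan2(0.50624, 0.73883) = 34.419° → normalised to [0°, 360°): 34.419°.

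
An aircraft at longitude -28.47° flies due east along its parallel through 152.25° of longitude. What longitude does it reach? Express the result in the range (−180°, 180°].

Start at -28.47°; shift +152.25° → +123.78°.
+123.78° already lies in (−180°, 180°].

+123.78°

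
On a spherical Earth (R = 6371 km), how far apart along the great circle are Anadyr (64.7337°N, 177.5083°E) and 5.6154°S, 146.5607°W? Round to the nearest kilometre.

Δλ = -146.5607 − 177.5083 = -324.0690°; wrapped into (−180°, 180°]: 35.9310°.
Δφ = -5.6154 − 64.7337 = -70.3491°.
a = sin²(Δφ/2) + cos φ₁ · cos φ₂ · sin²(Δλ/2) = 0.372268.
c = 2·atan2(√a, √(1−a)) = 1.31247 rad → d = 6371·c ≈ 8361.74 km.

8362 km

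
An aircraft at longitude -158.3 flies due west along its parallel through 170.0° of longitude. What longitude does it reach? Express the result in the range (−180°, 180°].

Start at -158.3°; shift −170.0° → -328.3°.
-328.3° lies outside (−180°, 180°]; add 360° → +31.7°.

+31.7°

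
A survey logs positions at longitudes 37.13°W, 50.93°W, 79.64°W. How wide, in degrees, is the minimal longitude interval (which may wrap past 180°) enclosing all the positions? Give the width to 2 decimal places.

42.51°

Sort the longitudes: -79.64°, -50.93°, -37.13°.
Eastward gaps between consecutive values (wrapping around): 28.71°, 13.80°, 317.49°.
Largest gap = 317.49° ⇒ minimal covering band is its complement: 360° − 317.49° = 42.51°.
Band runs from -79.64° eastward to -37.13°.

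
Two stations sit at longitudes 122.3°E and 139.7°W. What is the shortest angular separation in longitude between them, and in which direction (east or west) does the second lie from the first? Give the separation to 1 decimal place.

Raw difference: -139.7 − 122.3 = -262.0°.
Normalise into (−180°, 180°]: -262.0° + 360° = 98.0°.
Positive ⇒ the second point lies to the east; separation 98.0°.

98.0° east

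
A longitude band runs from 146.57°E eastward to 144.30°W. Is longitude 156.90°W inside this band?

Band width going east from +146.57° to -144.30°: ((-144.30 − 146.57) mod 360) = 69.13°.
Offset of -156.90° east of the west edge: ((-156.90 − 146.57) mod 360) = 56.53°.
56.53° ≤ 69.13° ⇒ inside.

Yes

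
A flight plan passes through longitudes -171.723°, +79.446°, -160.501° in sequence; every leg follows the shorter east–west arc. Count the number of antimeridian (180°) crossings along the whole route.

2

Leg 1: -171.723° → +79.446°, shortest Δλ = -108.831° (west) — crosses 180°.
Leg 2: +79.446° → -160.501°, shortest Δλ = 120.053° (east) — crosses 180°.
Total crossings: 2.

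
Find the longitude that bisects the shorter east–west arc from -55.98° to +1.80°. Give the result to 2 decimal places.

Signed shortest Δλ from -55.98° to +1.80° is +57.78°.
Midpoint longitude = -55.98° + (+57.78°)/2 = -55.98° + 28.89° = -27.09°.

-27.09°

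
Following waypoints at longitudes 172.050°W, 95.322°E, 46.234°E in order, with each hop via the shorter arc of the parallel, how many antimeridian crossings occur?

Leg 1: -172.050° → +95.322°, shortest Δλ = -92.628° (west) — crosses 180°.
Leg 2: +95.322° → +46.234°, shortest Δλ = -49.088° (west) — does not cross 180°.
Total crossings: 1.

1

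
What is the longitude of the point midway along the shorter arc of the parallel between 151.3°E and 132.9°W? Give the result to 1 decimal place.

170.8°W

Signed shortest Δλ from +151.3° to -132.9° is +75.8°.
Midpoint longitude = +151.3° + (+75.8°)/2 = +151.3° + 37.9° = +189.2°.
Normalise into (−180°, 180°]: -170.8°.
(The naïve average (+151.3 + -132.9)/2 = 9.2° is on the wrong side of the globe.)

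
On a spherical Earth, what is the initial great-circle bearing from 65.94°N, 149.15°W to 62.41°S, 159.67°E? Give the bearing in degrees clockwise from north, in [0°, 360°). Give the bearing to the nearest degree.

Δλ = 159.67 − -149.15 = 308.82°; wrapped into (−180°, 180°]: -51.18°.
θ = atan2( sin Δλ · cos φ₂ , cos φ₁ · sin φ₂ − sin φ₁ · cos φ₂ · cos Δλ )
  = atan2(-0.36084, -0.62644) = -150.057° → normalised to [0°, 360°): 209.943°.

210°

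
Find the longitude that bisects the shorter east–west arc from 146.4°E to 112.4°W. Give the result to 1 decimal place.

163.0°W

Signed shortest Δλ from +146.4° to -112.4° is +101.2°.
Midpoint longitude = +146.4° + (+101.2°)/2 = +146.4° + 50.6° = +197.0°.
Normalise into (−180°, 180°]: -163.0°.
(The naïve average (+146.4 + -112.4)/2 = 17.0° is on the wrong side of the globe.)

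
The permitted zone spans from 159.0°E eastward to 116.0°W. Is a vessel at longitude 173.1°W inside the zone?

Yes

Band width going east from +159.0° to -116.0°: ((-116.0 − 159.0) mod 360) = 85.0°.
Offset of -173.1° east of the west edge: ((-173.1 − 159.0) mod 360) = 27.9°.
27.9° ≤ 85.0° ⇒ inside.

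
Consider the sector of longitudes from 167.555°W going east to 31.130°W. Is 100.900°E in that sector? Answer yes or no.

Band width going east from -167.555° to -31.130°: ((-31.130 − -167.555) mod 360) = 136.425°.
Offset of +100.900° east of the west edge: ((100.900 − -167.555) mod 360) = 268.455°.
268.455° > 136.425° ⇒ outside.

No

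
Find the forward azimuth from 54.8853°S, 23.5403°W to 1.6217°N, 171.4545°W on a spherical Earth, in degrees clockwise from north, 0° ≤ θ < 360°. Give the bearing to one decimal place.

218.1°

Δλ = -171.4545 − -23.5403 = -147.9142°.
θ = atan2( sin Δλ · cos φ₂ , cos φ₁ · sin φ₂ − sin φ₁ · cos φ₂ · cos Δλ )
  = atan2(-0.53098, -0.67650) = -141.872° → normalised to [0°, 360°): 218.128°.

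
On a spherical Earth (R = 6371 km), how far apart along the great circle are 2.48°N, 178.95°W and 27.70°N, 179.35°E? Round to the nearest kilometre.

2810 km

Δλ = 179.35 − -178.95 = 358.30°; wrapped into (−180°, 180°]: -1.70°.
Δφ = 27.70 − 2.48 = 25.22°.
a = sin²(Δφ/2) + cos φ₁ · cos φ₂ · sin²(Δλ/2) = 0.047855.
c = 2·atan2(√a, √(1−a)) = 0.44108 rad → d = 6371·c ≈ 2810.15 km.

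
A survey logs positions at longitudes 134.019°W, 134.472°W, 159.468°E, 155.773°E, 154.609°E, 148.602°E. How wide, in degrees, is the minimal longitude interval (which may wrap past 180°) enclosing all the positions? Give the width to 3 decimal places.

77.379°

Sort the longitudes: -134.472°, -134.019°, +148.602°, +154.609°, +155.773°, +159.468°.
Eastward gaps between consecutive values (wrapping around): 0.453°, 282.621°, 6.007°, 1.164°, 3.695°, 66.060°.
Largest gap = 282.621° ⇒ minimal covering band is its complement: 360° − 282.621° = 77.379°.
Band runs from +148.602° eastward to -134.019°, crossing the antimeridian.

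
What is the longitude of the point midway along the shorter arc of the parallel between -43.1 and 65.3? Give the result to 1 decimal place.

+11.1°

Signed shortest Δλ from -43.1° to +65.3° is +108.4°.
Midpoint longitude = -43.1° + (+108.4°)/2 = -43.1° + 54.2° = +11.1°.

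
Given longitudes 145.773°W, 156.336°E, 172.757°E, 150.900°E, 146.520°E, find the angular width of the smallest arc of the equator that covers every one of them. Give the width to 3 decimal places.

Sort the longitudes: -145.773°, +146.520°, +150.900°, +156.336°, +172.757°.
Eastward gaps between consecutive values (wrapping around): 292.293°, 4.380°, 5.436°, 16.421°, 41.470°.
Largest gap = 292.293° ⇒ minimal covering band is its complement: 360° − 292.293° = 67.707°.
Band runs from +146.520° eastward to -145.773°, crossing the antimeridian.

67.707°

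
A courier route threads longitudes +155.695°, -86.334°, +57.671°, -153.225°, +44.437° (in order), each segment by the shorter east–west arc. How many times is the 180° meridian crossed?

3

Leg 1: +155.695° → -86.334°, shortest Δλ = 117.971° (east) — crosses 180°.
Leg 2: -86.334° → +57.671°, shortest Δλ = 144.005° (east) — does not cross 180°.
Leg 3: +57.671° → -153.225°, shortest Δλ = 149.104° (east) — crosses 180°.
Leg 4: -153.225° → +44.437°, shortest Δλ = -162.338° (west) — crosses 180°.
Total crossings: 3.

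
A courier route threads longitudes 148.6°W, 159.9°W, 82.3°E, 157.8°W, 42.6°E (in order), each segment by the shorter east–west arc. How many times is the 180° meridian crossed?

Leg 1: -148.6° → -159.9°, shortest Δλ = -11.3° (west) — does not cross 180°.
Leg 2: -159.9° → +82.3°, shortest Δλ = -117.8° (west) — crosses 180°.
Leg 3: +82.3° → -157.8°, shortest Δλ = 119.9° (east) — crosses 180°.
Leg 4: -157.8° → +42.6°, shortest Δλ = -159.6° (west) — crosses 180°.
Total crossings: 3.

3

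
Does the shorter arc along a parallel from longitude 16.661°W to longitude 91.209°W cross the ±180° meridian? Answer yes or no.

No

Signed shortest Δλ = ((-91.209 − -16.661 + 180) mod 360) − 180 = -74.548°.
Going west by 74.548° from -16.661° reaches -91.209° without touching 180°.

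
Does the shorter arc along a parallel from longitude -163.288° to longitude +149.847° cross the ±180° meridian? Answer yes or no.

Naïve |149.847 − -163.288| = 313.135° > 180°, so the shorter arc goes the other way round — across 180°.
Signed shortest Δλ = ((149.847 − -163.288 + 180) mod 360) − 180 = -46.865°.
Going west by 46.865° from -163.288° passes through 180° before reaching +149.847°.

Yes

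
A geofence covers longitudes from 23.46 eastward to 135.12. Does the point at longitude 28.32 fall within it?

Band width going east from +23.46° to +135.12°: ((135.12 − 23.46) mod 360) = 111.66°.
Offset of +28.32° east of the west edge: ((28.32 − 23.46) mod 360) = 4.86°.
4.86° ≤ 111.66° ⇒ inside.

Yes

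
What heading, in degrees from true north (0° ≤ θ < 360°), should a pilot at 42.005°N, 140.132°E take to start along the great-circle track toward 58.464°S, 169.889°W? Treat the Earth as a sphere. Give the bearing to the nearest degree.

Δλ = -169.889 − 140.132 = -310.021°; wrapped into (−180°, 180°]: 49.979°.
θ = atan2( sin Δλ · cos φ₂ , cos φ₁ · sin φ₂ − sin φ₁ · cos φ₂ · cos Δλ )
  = atan2(0.40054, -0.85842) = 154.986° → normalised to [0°, 360°): 154.986°.

155°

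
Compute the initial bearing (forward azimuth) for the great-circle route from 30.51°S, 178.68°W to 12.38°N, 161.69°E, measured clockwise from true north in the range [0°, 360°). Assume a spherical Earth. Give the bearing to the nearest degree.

333°

Δλ = 161.69 − -178.68 = 340.37°; wrapped into (−180°, 180°]: -19.63°.
θ = atan2( sin Δλ · cos φ₂ , cos φ₁ · sin φ₂ − sin φ₁ · cos φ₂ · cos Δλ )
  = atan2(-0.32813, 0.65177) = -26.723° → normalised to [0°, 360°): 333.277°.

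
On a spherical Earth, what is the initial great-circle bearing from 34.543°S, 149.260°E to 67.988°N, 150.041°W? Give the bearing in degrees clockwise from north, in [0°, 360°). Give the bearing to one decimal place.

Δλ = -150.041 − 149.260 = -299.301°; wrapped into (−180°, 180°]: 60.699°.
θ = atan2( sin Δλ · cos φ₂ , cos φ₁ · sin φ₂ − sin φ₁ · cos φ₂ · cos Δλ )
  = atan2(0.32685, 0.86766) = 20.641° → normalised to [0°, 360°): 20.641°.

20.6°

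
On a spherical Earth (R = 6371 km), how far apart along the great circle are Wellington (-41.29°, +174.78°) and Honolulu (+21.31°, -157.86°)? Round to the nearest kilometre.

7511 km

Δλ = -157.86 − 174.78 = -332.64°; wrapped into (−180°, 180°]: 27.36°.
Δφ = 21.31 − -41.29 = 62.60°.
a = sin²(Δφ/2) + cos φ₁ · cos φ₂ · sin²(Δλ/2) = 0.309053.
c = 2·atan2(√a, √(1−a)) = 1.17895 rad → d = 6371·c ≈ 7511.10 km.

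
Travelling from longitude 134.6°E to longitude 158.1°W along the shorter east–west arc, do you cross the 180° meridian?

Naïve |-158.1 − 134.6| = 292.7° > 180°, so the shorter arc goes the other way round — across 180°.
Signed shortest Δλ = ((-158.1 − 134.6 + 180) mod 360) − 180 = 67.3°.
Going east by 67.3° from +134.6° passes through 180° before reaching -158.1°.

Yes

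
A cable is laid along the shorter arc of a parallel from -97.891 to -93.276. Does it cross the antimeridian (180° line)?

No

Signed shortest Δλ = ((-93.276 − -97.891 + 180) mod 360) − 180 = 4.615°.
Going east by 4.615° from -97.891° reaches -93.276° without touching 180°.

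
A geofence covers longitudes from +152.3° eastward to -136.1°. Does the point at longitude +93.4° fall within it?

Band width going east from +152.3° to -136.1°: ((-136.1 − 152.3) mod 360) = 71.6°.
Offset of +93.4° east of the west edge: ((93.4 − 152.3) mod 360) = 301.1°.
301.1° > 71.6° ⇒ outside.

No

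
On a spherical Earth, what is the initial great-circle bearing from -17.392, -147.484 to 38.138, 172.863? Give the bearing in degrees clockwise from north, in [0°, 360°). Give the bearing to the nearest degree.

327°

Δλ = 172.863 − -147.484 = 320.347°; wrapped into (−180°, 180°]: -39.653°.
θ = atan2( sin Δλ · cos φ₂ , cos φ₁ · sin φ₂ − sin φ₁ · cos φ₂ · cos Δλ )
  = atan2(-0.50191, 0.77033) = -33.086° → normalised to [0°, 360°): 326.914°.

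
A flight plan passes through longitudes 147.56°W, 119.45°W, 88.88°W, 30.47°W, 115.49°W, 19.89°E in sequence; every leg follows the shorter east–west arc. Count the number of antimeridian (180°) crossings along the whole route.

Leg 1: -147.56° → -119.45°, shortest Δλ = 28.11° (east) — does not cross 180°.
Leg 2: -119.45° → -88.88°, shortest Δλ = 30.57° (east) — does not cross 180°.
Leg 3: -88.88° → -30.47°, shortest Δλ = 58.41° (east) — does not cross 180°.
Leg 4: -30.47° → -115.49°, shortest Δλ = -85.02° (west) — does not cross 180°.
Leg 5: -115.49° → +19.89°, shortest Δλ = 135.38° (east) — does not cross 180°.
Total crossings: 0.

0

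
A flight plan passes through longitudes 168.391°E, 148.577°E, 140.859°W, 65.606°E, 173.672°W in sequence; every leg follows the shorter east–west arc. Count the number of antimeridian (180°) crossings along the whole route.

3

Leg 1: +168.391° → +148.577°, shortest Δλ = -19.814° (west) — does not cross 180°.
Leg 2: +148.577° → -140.859°, shortest Δλ = 70.564° (east) — crosses 180°.
Leg 3: -140.859° → +65.606°, shortest Δλ = -153.535° (west) — crosses 180°.
Leg 4: +65.606° → -173.672°, shortest Δλ = 120.722° (east) — crosses 180°.
Total crossings: 3.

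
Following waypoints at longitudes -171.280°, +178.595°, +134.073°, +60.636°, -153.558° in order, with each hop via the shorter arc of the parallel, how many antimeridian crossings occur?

Leg 1: -171.280° → +178.595°, shortest Δλ = -10.125° (west) — crosses 180°.
Leg 2: +178.595° → +134.073°, shortest Δλ = -44.522° (west) — does not cross 180°.
Leg 3: +134.073° → +60.636°, shortest Δλ = -73.437° (west) — does not cross 180°.
Leg 4: +60.636° → -153.558°, shortest Δλ = 145.806° (east) — crosses 180°.
Total crossings: 2.

2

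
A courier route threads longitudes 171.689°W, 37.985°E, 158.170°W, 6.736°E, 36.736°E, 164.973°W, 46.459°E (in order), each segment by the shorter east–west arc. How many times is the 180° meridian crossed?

Leg 1: -171.689° → +37.985°, shortest Δλ = -150.326° (west) — crosses 180°.
Leg 2: +37.985° → -158.170°, shortest Δλ = 163.845° (east) — crosses 180°.
Leg 3: -158.170° → +6.736°, shortest Δλ = 164.906° (east) — does not cross 180°.
Leg 4: +6.736° → +36.736°, shortest Δλ = 30.0° (east) — does not cross 180°.
Leg 5: +36.736° → -164.973°, shortest Δλ = 158.291° (east) — crosses 180°.
Leg 6: -164.973° → +46.459°, shortest Δλ = -148.568° (west) — crosses 180°.
Total crossings: 4.

4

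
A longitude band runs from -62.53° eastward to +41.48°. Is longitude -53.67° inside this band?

Yes

Band width going east from -62.53° to +41.48°: ((41.48 − -62.53) mod 360) = 104.01°.
Offset of -53.67° east of the west edge: ((-53.67 − -62.53) mod 360) = 8.86°.
8.86° ≤ 104.01° ⇒ inside.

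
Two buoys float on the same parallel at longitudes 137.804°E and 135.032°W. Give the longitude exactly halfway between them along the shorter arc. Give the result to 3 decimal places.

178.614°W

Signed shortest Δλ from +137.804° to -135.032° is +87.164°.
Midpoint longitude = +137.804° + (+87.164°)/2 = +137.804° + 43.582° = +181.386°.
Normalise into (−180°, 180°]: -178.614°.
(The naïve average (+137.804 + -135.032)/2 = 1.386° is on the wrong side of the globe.)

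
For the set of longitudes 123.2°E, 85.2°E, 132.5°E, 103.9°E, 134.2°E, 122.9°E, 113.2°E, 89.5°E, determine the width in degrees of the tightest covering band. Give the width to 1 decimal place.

Sort the longitudes: +85.2°, +89.5°, +103.9°, +113.2°, +122.9°, +123.2°, +132.5°, +134.2°.
Eastward gaps between consecutive values (wrapping around): 4.3°, 14.4°, 9.3°, 9.7°, 0.3°, 9.3°, 1.7°, 311.0°.
Largest gap = 311.0° ⇒ minimal covering band is its complement: 360° − 311.0° = 49.0°.
Band runs from +85.2° eastward to +134.2°.

49.0°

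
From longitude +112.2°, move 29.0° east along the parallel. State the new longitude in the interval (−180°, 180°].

+141.2°

Start at +112.2°; shift +29.0° → +141.2°.
+141.2° already lies in (−180°, 180°].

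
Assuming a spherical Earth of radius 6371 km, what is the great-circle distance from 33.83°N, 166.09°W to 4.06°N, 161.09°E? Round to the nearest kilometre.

4740 km

Δλ = 161.09 − -166.09 = 327.18°; wrapped into (−180°, 180°]: -32.82°.
Δφ = 4.06 − 33.83 = -29.77°.
a = sin²(Δφ/2) + cos φ₁ · cos φ₂ · sin²(Δλ/2) = 0.132120.
c = 2·atan2(√a, √(1−a)) = 0.74401 rad → d = 6371·c ≈ 4740.07 km.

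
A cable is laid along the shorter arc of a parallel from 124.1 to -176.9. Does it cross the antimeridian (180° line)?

Yes

Naïve |-176.9 − 124.1| = 301.0° > 180°, so the shorter arc goes the other way round — across 180°.
Signed shortest Δλ = ((-176.9 − 124.1 + 180) mod 360) − 180 = 59.0°.
Going east by 59.0° from +124.1° passes through 180° before reaching -176.9°.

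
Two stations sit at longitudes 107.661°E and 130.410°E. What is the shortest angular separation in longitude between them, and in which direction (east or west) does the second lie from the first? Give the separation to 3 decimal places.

22.749° east

Raw difference: 130.410 − 107.661 = 22.749°.
Normalise into (−180°, 180°]: 22.749° stays 22.749°.
Positive ⇒ the second point lies to the east; separation 22.749°.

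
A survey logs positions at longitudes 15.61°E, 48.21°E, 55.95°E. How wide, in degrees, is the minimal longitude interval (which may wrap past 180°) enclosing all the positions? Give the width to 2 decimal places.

40.34°

Sort the longitudes: +15.61°, +48.21°, +55.95°.
Eastward gaps between consecutive values (wrapping around): 32.60°, 7.74°, 319.66°.
Largest gap = 319.66° ⇒ minimal covering band is its complement: 360° − 319.66° = 40.34°.
Band runs from +15.61° eastward to +55.95°.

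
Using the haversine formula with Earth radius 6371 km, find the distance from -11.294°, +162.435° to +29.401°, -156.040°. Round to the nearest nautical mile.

3427 nmi

Δλ = -156.040 − 162.435 = -318.475°; wrapped into (−180°, 180°]: 41.525°.
Δφ = 29.401 − -11.294 = 40.695°.
a = sin²(Δφ/2) + cos φ₁ · cos φ₂ · sin²(Δλ/2) = 0.228266.
c = 2·atan2(√a, √(1−a)) = 0.99623 rad → d = 6371·c ≈ 6347.00 km ≈ 3427.11 nmi.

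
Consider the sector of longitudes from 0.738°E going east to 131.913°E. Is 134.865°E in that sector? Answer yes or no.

No

Band width going east from +0.738° to +131.913°: ((131.913 − 0.738) mod 360) = 131.175°.
Offset of +134.865° east of the west edge: ((134.865 − 0.738) mod 360) = 134.127°.
134.127° > 131.175° ⇒ outside.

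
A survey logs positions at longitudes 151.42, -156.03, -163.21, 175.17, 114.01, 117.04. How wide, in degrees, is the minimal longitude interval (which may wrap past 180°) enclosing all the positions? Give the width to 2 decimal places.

Sort the longitudes: -163.21°, -156.03°, +114.01°, +117.04°, +151.42°, +175.17°.
Eastward gaps between consecutive values (wrapping around): 7.18°, 270.04°, 3.03°, 34.38°, 23.75°, 21.62°.
Largest gap = 270.04° ⇒ minimal covering band is its complement: 360° − 270.04° = 89.96°.
Band runs from +114.01° eastward to -156.03°, crossing the antimeridian.

89.96°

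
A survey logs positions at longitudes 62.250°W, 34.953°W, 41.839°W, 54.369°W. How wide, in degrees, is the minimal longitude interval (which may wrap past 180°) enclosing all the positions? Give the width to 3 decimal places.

27.297°

Sort the longitudes: -62.250°, -54.369°, -41.839°, -34.953°.
Eastward gaps between consecutive values (wrapping around): 7.881°, 12.530°, 6.886°, 332.703°.
Largest gap = 332.703° ⇒ minimal covering band is its complement: 360° − 332.703° = 27.297°.
Band runs from -62.250° eastward to -34.953°.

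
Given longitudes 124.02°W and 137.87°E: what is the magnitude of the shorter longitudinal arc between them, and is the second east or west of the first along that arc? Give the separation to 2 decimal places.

Raw difference: 137.87 − -124.02 = 261.89°.
Normalise into (−180°, 180°]: 261.89° − 360° = -98.11°.
Negative ⇒ the second point lies to the west; separation 98.11°.

98.11° west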